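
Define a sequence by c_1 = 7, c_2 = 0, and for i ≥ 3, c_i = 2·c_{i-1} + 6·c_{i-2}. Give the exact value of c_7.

Iterate the recurrence:
c_3 = 42; c_4 = 84; c_5 = 420; c_6 = 1344; c_7 = 5208.

5208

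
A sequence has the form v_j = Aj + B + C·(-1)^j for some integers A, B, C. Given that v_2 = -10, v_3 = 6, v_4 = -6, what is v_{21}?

42

Plug in j = 2, 3, 4: 2A + B + C = -10; 3A + B - C = 6; 4A + B + C = -6.
Subtracting the first from the second: A - 2C = 16.
Subtracting the second from the third: A + 2C = -12.
Solving: C = -7, A = 2, then B = -7.
Hence v_{21} = 2·21 + (-7) + (-7)·(-1) = 42.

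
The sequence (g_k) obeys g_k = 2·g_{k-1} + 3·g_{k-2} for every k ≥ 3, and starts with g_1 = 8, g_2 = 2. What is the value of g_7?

1828

Iterate the recurrence:
g_3 = 28; g_4 = 62; g_5 = 208; g_6 = 602; g_7 = 1828.
(Characteristic roots are 3 and -1.)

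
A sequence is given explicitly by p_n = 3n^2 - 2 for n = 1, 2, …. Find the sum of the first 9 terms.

837

Over n = 1..9: Σn = 45, Σn² = 285.
Total = (3)·285 + (-2)·9 = 837.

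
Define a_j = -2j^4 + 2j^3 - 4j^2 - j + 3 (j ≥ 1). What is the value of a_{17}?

a_{17} = -2·17^4 + 2·17^3 - 4·17^2 - 1·17 + 3 = -158386.

-158386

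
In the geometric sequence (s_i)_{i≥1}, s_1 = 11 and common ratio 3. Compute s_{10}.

216513

s_i = 11·3^(i-1).
s_{10} = 11·3^9 = 216513.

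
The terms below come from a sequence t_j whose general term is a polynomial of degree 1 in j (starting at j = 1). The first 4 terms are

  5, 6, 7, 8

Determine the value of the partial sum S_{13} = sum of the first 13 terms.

1st diffs: 1, 1, 1 (constant).
So t_j = j + 4.
Continuing: …, 9, 10, 11, 12, …, t_{13} = 17.
Summing j = 1..13 (13 terms) gives 143.

143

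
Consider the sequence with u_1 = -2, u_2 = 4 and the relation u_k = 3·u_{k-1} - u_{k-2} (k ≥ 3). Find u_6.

Step forward from the initial values:
u_3 = 14;  u_4 = 38;  u_5 = 100;  u_6 = 262.

262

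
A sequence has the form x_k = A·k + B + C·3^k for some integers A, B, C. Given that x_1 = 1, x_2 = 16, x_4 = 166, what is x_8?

The three given values yield: A + B + 3C = 1; 2A + B + 9C = 16; 4A + B + 81C = 166.
Subtracting the first from the second: A + 6C = 15.
Subtracting the second from the third: 2A + 72C = 150.
Solving: C = 2, A = 3, then B = -8.
So x_k = 3·k + (-8) + 2·3^k; at k=8 this is 13138.

13138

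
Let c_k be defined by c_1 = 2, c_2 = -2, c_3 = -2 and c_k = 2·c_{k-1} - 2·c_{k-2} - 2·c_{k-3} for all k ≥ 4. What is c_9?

Applying the relation repeatedly:
c_4 = -4  c_5 = 0  c_6 = 12  c_7 = 32  c_8 = 40  c_9 = -8.

-8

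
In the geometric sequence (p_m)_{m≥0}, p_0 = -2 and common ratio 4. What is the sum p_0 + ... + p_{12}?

-44739242

p_m = (-2)·4^(m-0).
S = (-2)·(4^13 - 1)/(4 - 1) = (-2)·(67108864 - 1)/(3) = -44739242.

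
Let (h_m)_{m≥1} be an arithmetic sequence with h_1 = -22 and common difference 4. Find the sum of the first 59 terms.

5546

h_m = -22 + (m - 1)·4.
h_{59} = 210; S = 59·(-22 + 210)/2 = 5546.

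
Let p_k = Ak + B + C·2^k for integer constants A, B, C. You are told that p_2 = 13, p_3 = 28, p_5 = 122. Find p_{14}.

65521

Write the equations: 2A + B + 4C = 13; 3A + B + 8C = 28; 5A + B + 32C = 122.
Subtracting the first from the second: A + 4C = 15.
Subtracting the second from the third: 2A + 24C = 94.
Solving: C = 4, A = -1, then B = -1.
So p_k = -1·k + (-1) + 4·2^k; at k=14 this is 65521.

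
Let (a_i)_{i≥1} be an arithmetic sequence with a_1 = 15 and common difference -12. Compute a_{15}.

a_i = 15 + (i - 1)·(-12).
a_{15} = 15 + 14·(-12) = -153.

-153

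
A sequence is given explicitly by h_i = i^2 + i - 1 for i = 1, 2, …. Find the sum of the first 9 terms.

Over i = 1..9: Σi = 45, Σi² = 285.
Total = (1)·285 + (1)·45 + (-1)·9 = 321.

321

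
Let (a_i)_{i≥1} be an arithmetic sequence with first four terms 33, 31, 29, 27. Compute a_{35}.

Common difference d = -2.
a_i = 33 + (i - 1)·(-2).
a_{35} = 33 + 34·(-2) = -35.

-35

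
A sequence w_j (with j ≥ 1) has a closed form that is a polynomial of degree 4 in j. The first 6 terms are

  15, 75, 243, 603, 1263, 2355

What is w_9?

1st diffs: 60, 168, 360, 660, 1092.
2nd diffs: 108, 192, 300, 432.
3rd diffs: 84, 108, 132.
4th diffs: 24, 24 (constant).
Newton forward-difference form: w_j = 15 + 60·C(j-1,1) + 108·C(j-1,2) + 84·C(j-1,3) + 24·C(j-1,4).
At j = 9: j-1 = 8, so w_9 = 15 + 480 + 3024 + 4704 + 1680 = 9903.

9903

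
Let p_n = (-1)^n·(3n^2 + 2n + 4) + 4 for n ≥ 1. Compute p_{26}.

(-1)^26 = 1; 3n^2 + 2n + 4 at n=26 is 2084; so p_{26} = 2088.

2088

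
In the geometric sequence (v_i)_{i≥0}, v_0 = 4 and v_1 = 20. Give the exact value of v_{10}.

Common ratio r = 5.
v_i = 4·5^(i-0).
v_{10} = 4·5^10 = 39062500.

39062500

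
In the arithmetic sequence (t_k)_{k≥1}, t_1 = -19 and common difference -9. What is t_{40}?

t_k = -19 + (k - 1)·(-9).
t_{40} = -19 + 39·(-9) = -370.

-370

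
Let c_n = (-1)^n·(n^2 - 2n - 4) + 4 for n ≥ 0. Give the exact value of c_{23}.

(-1)^23 = -1; n^2 - 2n - 4 at n=23 is 479; so c_{23} = -475.

-475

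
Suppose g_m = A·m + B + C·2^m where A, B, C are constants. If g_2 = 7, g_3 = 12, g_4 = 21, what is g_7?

136

Write the equations: 2A + B + 4C = 7; 3A + B + 8C = 12; 4A + B + 16C = 21.
Subtracting the first from the second: A + 4C = 5.
Subtracting the second from the third: A + 8C = 9.
Solving: C = 1, A = 1, then B = 1.
Hence g_7 = 1·7 + 1 + 1·128 = 136.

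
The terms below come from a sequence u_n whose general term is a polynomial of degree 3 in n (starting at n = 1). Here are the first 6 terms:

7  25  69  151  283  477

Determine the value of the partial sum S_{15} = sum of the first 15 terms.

1st diffs: 18, 44, 82, 132, 194.
2nd diffs: 26, 38, 50, 62.
3rd diffs: 12, 12, 12 (constant).
So u_n = 2n^3 + n^2 + n + 3.
Continuing: …, 745, 1099, 1551, 2113, …, u_{15} = 6993.
Summing n = 1..15 (15 terms) gives 30205.

30205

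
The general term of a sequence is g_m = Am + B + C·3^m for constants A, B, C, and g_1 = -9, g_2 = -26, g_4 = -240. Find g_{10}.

-177138

Write the equations: A + B + 3C = -9; 2A + B + 9C = -26; 4A + B + 81C = -240.
Subtracting the first from the second: A + 6C = -17.
Subtracting the second from the third: 2A + 72C = -214.
Solving: C = -3, A = 1, then B = -1.
So g_m = 1·m + (-1) + (-3)·3^m; at m=10 this is -177138.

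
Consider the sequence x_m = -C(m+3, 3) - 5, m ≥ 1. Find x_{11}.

C(14, 3) = 364, so x_{11} = -369.

-369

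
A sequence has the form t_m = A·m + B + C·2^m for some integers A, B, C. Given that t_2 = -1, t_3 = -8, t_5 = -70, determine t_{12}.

Plug in m = 2, 3, 5: 2A + B + 4C = -1; 3A + B + 8C = -8; 5A + B + 32C = -70.
Subtracting the first from the second: A + 4C = -7.
Subtracting the second from the third: 2A + 24C = -62.
Solving: C = -3, A = 5, then B = 1.
Therefore t_{12} = 60 + 1 + (-3)·4096 = -12227.

-12227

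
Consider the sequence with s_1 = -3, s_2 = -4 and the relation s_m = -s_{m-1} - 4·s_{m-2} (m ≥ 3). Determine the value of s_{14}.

Applying the relation repeatedly:
s_3 = 16  s_4 = 0  s_5 = -64  …  s_{11} = -832  s_{12} = -7616  s_{13} = 10944  s_{14} = 19520.

19520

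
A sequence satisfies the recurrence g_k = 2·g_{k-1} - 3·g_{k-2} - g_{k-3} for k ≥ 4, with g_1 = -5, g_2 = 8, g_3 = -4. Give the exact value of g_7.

147

Iterate the recurrence:
g_4 = -27, g_5 = -50, g_6 = -15, g_7 = 147.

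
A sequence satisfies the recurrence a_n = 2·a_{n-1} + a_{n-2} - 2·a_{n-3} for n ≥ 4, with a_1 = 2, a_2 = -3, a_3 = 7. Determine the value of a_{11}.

1707

Iterate the recurrence:
a_4 = 7;  a_5 = 27;  a_6 = 47;  a_7 = 107;  a_8 = 207;  a_9 = 427;  a_{10} = 847;  a_{11} = 1707.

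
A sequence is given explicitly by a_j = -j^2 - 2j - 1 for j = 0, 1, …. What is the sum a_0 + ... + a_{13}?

Over j = 0..13: Σj = 91, Σj² = 819.
Total = (-1)·819 + (-2)·91 + (-1)·14 = -1015.

-1015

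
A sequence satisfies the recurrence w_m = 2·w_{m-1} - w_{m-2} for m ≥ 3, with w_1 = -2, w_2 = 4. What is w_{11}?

58

w_3 = 10  w_4 = 16  w_5 = 22  w_6 = 28  w_7 = 34  w_8 = 40  w_9 = 46  w_{10} = 52  w_{11} = 58.
(Characteristic roots are 1 and 1.)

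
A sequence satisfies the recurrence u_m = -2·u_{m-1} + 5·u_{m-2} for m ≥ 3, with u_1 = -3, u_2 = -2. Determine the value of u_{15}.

u_3 = -11; u_4 = 12; u_5 = -79; …; u_{12} = 394292; u_{13} = -1360839; u_{14} = 4693138; u_{15} = -16190471.

-16190471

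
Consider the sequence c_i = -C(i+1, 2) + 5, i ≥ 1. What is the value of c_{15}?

C(16, 2) = 120, so c_{15} = -115.

-115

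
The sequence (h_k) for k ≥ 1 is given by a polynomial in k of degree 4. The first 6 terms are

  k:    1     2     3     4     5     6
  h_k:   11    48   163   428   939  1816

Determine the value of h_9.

8203

1st diffs: 37, 115, 265, 511, 877.
2nd diffs: 78, 150, 246, 366.
3rd diffs: 72, 96, 120.
4th diffs: 24, 24 (constant).
Newton forward-difference form: h_k = 11 + 37·C(k-1,1) + 78·C(k-1,2) + 72·C(k-1,3) + 24·C(k-1,4).
At k = 9: k-1 = 8, so h_9 = 11 + 296 + 2184 + 4032 + 1680 = 8203.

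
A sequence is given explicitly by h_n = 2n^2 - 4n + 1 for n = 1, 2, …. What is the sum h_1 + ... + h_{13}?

1287

Over n = 1..13: Σn = 91, Σn² = 819.
Total = (2)·819 + (-4)·91 + (1)·13 = 1287.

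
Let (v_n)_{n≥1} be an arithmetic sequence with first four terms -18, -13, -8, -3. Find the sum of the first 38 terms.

2831

Common difference d = 5.
v_n = -18 + (n - 1)·5.
v_{38} = 167; S = 38·(-18 + 167)/2 = 2831.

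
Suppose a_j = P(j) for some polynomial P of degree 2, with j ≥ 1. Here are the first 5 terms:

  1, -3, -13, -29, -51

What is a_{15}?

1st diffs: -4, -10, -16, -22.
2nd diffs: -6, -6, -6 (constant).
So a_j = -3j^2 + 5j - 1.
Evaluating at j = 15 gives a_{15} = -601.

-601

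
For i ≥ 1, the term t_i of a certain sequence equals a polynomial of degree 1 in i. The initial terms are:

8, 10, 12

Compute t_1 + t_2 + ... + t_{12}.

228

1st diffs: 2, 2 (constant).
So t_i = 2i + 6.
Continuing: …, 14, 16, 18, 20, …, t_{12} = 30.
Summing i = 1..12 (12 terms) gives 228.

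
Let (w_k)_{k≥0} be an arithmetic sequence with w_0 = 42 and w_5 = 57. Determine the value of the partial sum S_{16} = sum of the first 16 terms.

Common difference d = (57 - 42) / (5 - 0) = 3.
w_k = 42 + (k - 0)·3.
w_{15} = 87; S = 16·(42 + 87)/2 = 1032.

1032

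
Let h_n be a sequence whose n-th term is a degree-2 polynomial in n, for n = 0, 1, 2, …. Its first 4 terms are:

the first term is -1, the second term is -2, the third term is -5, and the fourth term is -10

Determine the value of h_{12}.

-145

1st diffs: -1, -3, -5.
2nd diffs: -2, -2 (constant).
Newton forward-difference form: h_n = -1 + (-1)·C(n,1) + (-2)·C(n,2).
At n = 12: n = 12, so h_{12} = -1 - 12 - 132 = -145.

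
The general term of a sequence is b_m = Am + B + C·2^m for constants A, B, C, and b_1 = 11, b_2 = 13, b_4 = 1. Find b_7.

-205

At m = 1, 2, 4: A + B + 2C = 11; 2A + B + 4C = 13; 4A + B + 16C = 1.
Subtracting the first from the second: A + 2C = 2.
Subtracting the second from the third: 2A + 12C = -12.
Solving: C = -2, A = 6, then B = 9.
Hence b_7 = 6·7 + 9 + (-2)·128 = -205.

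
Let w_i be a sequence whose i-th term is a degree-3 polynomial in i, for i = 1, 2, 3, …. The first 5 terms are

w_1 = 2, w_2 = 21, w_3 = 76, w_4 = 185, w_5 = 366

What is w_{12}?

1st diffs: 19, 55, 109, 181.
2nd diffs: 36, 54, 72.
3rd diffs: 18, 18 (constant).
Newton forward-difference form: w_i = 2 + 19·C(i-1,1) + 36·C(i-1,2) + 18·C(i-1,3).
At i = 12: i-1 = 11, so w_{12} = 2 + 209 + 1980 + 2970 = 5161.

5161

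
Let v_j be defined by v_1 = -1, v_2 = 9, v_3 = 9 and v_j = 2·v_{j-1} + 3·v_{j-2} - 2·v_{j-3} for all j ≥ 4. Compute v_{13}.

441447

Step forward from the initial values:
v_4 = 47, v_5 = 103, v_6 = 329, v_7 = 873, v_8 = 2527, v_9 = 7015, v_{10} = 19865, v_{11} = 55721, v_{12} = 157007, v_{13} = 441447.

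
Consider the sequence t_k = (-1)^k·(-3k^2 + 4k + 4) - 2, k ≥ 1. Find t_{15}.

(-1)^15 = -1; -3k^2 + 4k + 4 at k=15 is -611; so t_{15} = 609.

609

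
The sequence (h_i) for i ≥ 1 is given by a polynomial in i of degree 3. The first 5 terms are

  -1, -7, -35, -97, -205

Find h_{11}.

1st diffs: -6, -28, -62, -108.
2nd diffs: -22, -34, -46.
3rd diffs: -12, -12 (constant).
Newton forward-difference form: h_i = -1 + (-6)·C(i-1,1) + (-22)·C(i-1,2) + (-12)·C(i-1,3).
At i = 11: i-1 = 10, so h_{11} = -1 - 60 - 990 - 1440 = -2491.

-2491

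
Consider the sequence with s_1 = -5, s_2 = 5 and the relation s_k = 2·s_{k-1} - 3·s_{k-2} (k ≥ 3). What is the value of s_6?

Applying the relation repeatedly:
s_3 = 25  s_4 = 35  s_5 = -5  s_6 = -115.

-115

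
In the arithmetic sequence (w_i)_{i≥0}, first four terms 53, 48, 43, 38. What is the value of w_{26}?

Common difference d = -5.
w_i = 53 + (i - 0)·(-5).
w_{26} = 53 + 26·(-5) = -77.

-77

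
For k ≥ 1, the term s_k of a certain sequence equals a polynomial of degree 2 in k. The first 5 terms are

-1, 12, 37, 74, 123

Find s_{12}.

1st diffs: 13, 25, 37, 49.
2nd diffs: 12, 12, 12 (constant).
Newton forward-difference form: s_k = -1 + 13·C(k-1,1) + 12·C(k-1,2).
At k = 12: k-1 = 11, so s_{12} = -1 + 143 + 660 = 802.

802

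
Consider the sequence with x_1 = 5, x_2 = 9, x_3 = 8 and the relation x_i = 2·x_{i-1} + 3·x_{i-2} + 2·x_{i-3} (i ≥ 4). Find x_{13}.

Compute successive terms:
x_4 = 53, x_5 = 148, x_6 = 471, x_7 = 1492, x_8 = 4693, x_9 = 14804, x_{10} = 46671, x_{11} = 147140, x_{12} = 463901, x_{13} = 1462564.

1462564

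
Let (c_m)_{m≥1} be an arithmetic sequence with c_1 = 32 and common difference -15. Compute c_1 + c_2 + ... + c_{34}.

c_m = 32 + (m - 1)·(-15).
c_{34} = -463; S = 34·(32 + (-463))/2 = -7327.

-7327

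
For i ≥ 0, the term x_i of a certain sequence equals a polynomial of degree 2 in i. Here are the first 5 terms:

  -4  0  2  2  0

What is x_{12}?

1st diffs: 4, 2, 0, -2.
2nd diffs: -2, -2, -2 (constant).
Newton forward-difference form: x_i = -4 + 4·C(i,1) + (-2)·C(i,2).
At i = 12: i = 12, so x_{12} = -4 + 48 - 132 = -88.

-88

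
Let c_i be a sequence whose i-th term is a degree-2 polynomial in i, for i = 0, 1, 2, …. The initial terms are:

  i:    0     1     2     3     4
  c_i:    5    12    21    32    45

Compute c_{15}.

1st diffs: 7, 9, 11, 13.
2nd diffs: 2, 2, 2 (constant).
Newton forward-difference form: c_i = 5 + 7·C(i,1) + 2·C(i,2).
At i = 15: i = 15, so c_{15} = 5 + 105 + 210 = 320.

320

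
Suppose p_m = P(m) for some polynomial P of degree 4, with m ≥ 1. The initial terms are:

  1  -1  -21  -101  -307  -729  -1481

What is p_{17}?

-69391

1st diffs: -2, -20, -80, -206, -422, -752.
2nd diffs: -18, -60, -126, -216, -330.
3rd diffs: -42, -66, -90, -114.
4th diffs: -24, -24, -24 (constant).
Newton forward-difference form: p_m = 1 + (-2)·C(m-1,1) + (-18)·C(m-1,2) + (-42)·C(m-1,3) + (-24)·C(m-1,4).
At m = 17: m-1 = 16, so p_{17} = 1 - 32 - 2160 - 23520 - 43680 = -69391.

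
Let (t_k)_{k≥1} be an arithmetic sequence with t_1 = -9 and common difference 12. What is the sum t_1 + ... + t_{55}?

17325

t_k = -9 + (k - 1)·12.
t_{55} = 639; S = 55·(-9 + 639)/2 = 17325.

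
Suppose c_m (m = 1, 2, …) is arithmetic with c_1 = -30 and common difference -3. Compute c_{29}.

-114

c_m = -30 + (m - 1)·(-3).
c_{29} = -30 + 28·(-3) = -114.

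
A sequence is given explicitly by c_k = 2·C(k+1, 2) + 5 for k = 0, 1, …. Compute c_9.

95

C(10, 2) = 45, so c_9 = 95.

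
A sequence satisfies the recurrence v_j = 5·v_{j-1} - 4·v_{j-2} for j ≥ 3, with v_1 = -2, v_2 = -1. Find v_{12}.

1398099

Step forward from the initial values:
v_3 = 3; v_4 = 19; v_5 = 83; v_6 = 339; v_7 = 1363; v_8 = 5459; v_9 = 21843; v_{10} = 87379; v_{11} = 349523; v_{12} = 1398099.
(Characteristic roots are 4 and 1.)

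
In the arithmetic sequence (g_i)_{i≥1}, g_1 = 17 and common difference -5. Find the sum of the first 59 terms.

-7552

g_i = 17 + (i - 1)·(-5).
g_{59} = -273; S = 59·(17 + (-273))/2 = -7552.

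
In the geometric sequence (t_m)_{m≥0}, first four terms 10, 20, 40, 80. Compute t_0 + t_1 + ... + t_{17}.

Common ratio r = 2.
t_m = 10·2^(m-0).
S = 10·(2^18 - 1)/(2 - 1) = 10·(262144 - 1)/(1) = 2621430.

2621430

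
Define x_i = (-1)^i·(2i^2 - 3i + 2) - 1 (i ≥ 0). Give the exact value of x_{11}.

(-1)^11 = -1; 2i^2 - 3i + 2 at i=11 is 211; so x_{11} = -212.

-212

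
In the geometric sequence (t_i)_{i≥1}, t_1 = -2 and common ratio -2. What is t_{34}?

t_i = (-2)·(-2)^(i-1).
t_{34} = (-2)·(-2)^33 = 17179869184.

17179869184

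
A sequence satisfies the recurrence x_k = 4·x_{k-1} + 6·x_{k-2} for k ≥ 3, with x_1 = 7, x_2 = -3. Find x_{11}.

10914528

Iterate the recurrence:
x_3 = 30; x_4 = 102; x_5 = 588; x_6 = 2964; x_7 = 15384; x_8 = 79320; x_9 = 409584; x_{10} = 2114256; x_{11} = 10914528.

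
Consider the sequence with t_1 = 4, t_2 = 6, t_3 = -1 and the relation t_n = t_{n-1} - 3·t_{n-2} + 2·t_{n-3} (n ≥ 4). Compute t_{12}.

-685

t_4 = -11  t_5 = 4  t_6 = 35  t_7 = 1  t_8 = -96  t_9 = -29  t_{10} = 261  t_{11} = 156  t_{12} = -685.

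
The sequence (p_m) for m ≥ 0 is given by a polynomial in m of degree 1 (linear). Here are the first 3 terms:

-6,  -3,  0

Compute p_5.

1st diffs: 3, 3 (constant).
So p_m = 3m - 6.
Evaluating at m = 5 gives p_5 = 9.

9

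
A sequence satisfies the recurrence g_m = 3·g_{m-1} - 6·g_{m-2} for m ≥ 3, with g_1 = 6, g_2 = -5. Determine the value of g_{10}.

-28107

Applying the relation repeatedly:
g_3 = -51;  g_4 = -123;  g_5 = -63;  g_6 = 549;  g_7 = 2025;  g_8 = 2781;  g_9 = -3807;  g_{10} = -28107.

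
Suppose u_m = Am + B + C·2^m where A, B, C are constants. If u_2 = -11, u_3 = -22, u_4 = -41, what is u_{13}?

The three given values yield: 2A + B + 4C = -11; 3A + B + 8C = -22; 4A + B + 16C = -41.
Subtracting the first from the second: A + 4C = -11.
Subtracting the second from the third: A + 8C = -19.
Solving: C = -2, A = -3, then B = 3.
Therefore u_{13} = -39 + 3 + (-2)·8192 = -16420.

-16420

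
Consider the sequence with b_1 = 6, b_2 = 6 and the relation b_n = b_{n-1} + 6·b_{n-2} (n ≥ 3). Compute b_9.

24234

Applying the relation repeatedly:
b_3 = 42; b_4 = 78; b_5 = 330; b_6 = 798; b_7 = 2778; b_8 = 7566; b_9 = 24234.
(Characteristic roots are 3 and -2.)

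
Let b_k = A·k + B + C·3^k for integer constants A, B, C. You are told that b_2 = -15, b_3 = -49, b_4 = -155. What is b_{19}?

-2324522897

The three given values yield: 2A + B + 9C = -15; 3A + B + 27C = -49; 4A + B + 81C = -155.
Subtracting the first from the second: A + 18C = -34.
Subtracting the second from the third: A + 54C = -106.
Solving: C = -2, A = 2, then B = -1.
Therefore b_{19} = 38 + (-1) + (-2)·1162261467 = -2324522897.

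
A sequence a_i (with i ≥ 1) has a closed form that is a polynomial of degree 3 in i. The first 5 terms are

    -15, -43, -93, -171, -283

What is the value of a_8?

-883

1st diffs: -28, -50, -78, -112.
2nd diffs: -22, -28, -34.
3rd diffs: -6, -6 (constant).
So a_i = -i^3 - 5i^2 - 6i - 3.
Evaluating at i = 8 gives a_8 = -883.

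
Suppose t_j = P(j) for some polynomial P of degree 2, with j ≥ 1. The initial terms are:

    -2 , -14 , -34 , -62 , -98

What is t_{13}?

1st diffs: -12, -20, -28, -36.
2nd diffs: -8, -8, -8 (constant).
So t_j = -4j^2 + 2.
Evaluating at j = 13 gives t_{13} = -674.

-674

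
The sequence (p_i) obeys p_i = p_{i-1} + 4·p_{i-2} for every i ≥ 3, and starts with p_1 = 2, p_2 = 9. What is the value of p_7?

817

Iterate the recurrence:
p_3 = 17;  p_4 = 53;  p_5 = 121;  p_6 = 333;  p_7 = 817.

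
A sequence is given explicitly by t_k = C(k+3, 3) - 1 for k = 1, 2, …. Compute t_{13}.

C(16, 3) = 560, so t_{13} = 559.

559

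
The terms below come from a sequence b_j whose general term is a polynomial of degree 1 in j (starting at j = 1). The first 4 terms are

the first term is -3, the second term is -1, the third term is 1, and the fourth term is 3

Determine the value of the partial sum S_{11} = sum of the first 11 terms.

1st diffs: 2, 2, 2 (constant).
So b_j = 2j - 5.
Continuing: …, 5, 7, 9, 11, …, b_{11} = 17.
Summing j = 1..11 (11 terms) gives 77.

77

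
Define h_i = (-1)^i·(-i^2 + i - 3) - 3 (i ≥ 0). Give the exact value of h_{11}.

(-1)^11 = -1; -i^2 + i - 3 at i=11 is -113; so h_{11} = 110.

110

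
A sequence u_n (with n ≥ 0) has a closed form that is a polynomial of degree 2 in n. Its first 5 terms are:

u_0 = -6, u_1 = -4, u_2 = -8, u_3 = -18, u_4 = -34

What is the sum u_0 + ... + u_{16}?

1st diffs: 2, -4, -10, -16.
2nd diffs: -6, -6, -6 (constant).
So u_n = -3n^2 + 5n - 6.
Continuing: …, -56, -84, -118, -158, …, u_{16} = -694.
Summing n = 0..16 (17 terms) gives -3910.

-3910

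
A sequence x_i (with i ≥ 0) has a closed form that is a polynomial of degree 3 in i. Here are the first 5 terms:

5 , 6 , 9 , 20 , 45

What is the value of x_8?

405

1st diffs: 1, 3, 11, 25.
2nd diffs: 2, 8, 14.
3rd diffs: 6, 6 (constant).
So x_i = i^3 - 2i^2 + 2i + 5.
Evaluating at i = 8 gives x_8 = 405.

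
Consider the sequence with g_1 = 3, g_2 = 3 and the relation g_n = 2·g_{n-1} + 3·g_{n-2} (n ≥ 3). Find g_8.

Step forward from the initial values:
g_3 = 15; g_4 = 39; g_5 = 123; g_6 = 363; g_7 = 1095; g_8 = 3279.
(Characteristic roots are 3 and -1.)

3279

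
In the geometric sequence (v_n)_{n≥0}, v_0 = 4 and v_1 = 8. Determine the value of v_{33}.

Common ratio r = 2.
v_n = 4·2^(n-0).
v_{33} = 4·2^33 = 34359738368.

34359738368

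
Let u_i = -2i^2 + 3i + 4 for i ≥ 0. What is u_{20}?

u_{20} = -2·20^2 + 3·20 + 4 = -736.

-736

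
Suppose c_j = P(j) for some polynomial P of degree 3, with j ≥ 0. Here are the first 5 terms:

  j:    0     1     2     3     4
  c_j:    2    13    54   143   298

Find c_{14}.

1st diffs: 11, 41, 89, 155.
2nd diffs: 30, 48, 66.
3rd diffs: 18, 18 (constant).
So c_j = 3j^3 + 6j^2 + 2j + 2.
Evaluating at j = 14 gives c_{14} = 9438.

9438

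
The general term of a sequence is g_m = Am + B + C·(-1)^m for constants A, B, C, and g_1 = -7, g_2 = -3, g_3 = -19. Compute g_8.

Write the equations: A + B - C = -7; 2A + B + C = -3; 3A + B - C = -19.
Subtracting the first from the second: A + 2C = 4.
Subtracting the second from the third: A - 2C = -16.
Solving: C = 5, A = -6, then B = 4.
So g_m = -6·m + 4 + 5·(-1)^m; at m=8 this is -39.

-39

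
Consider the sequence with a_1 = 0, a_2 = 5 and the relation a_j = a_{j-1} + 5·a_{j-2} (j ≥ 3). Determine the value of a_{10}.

Compute successive terms:
a_3 = 5  a_4 = 30  a_5 = 55  a_6 = 205  a_7 = 480  a_8 = 1505  a_9 = 3905  a_{10} = 11430.

11430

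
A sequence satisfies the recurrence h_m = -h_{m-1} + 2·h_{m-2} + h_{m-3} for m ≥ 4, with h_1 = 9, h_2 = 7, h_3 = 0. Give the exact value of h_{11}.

Iterate the recurrence:
h_4 = 23  h_5 = -16  h_6 = 62  h_7 = -71  h_8 = 179  h_9 = -259  h_{10} = 546  h_{11} = -885.

-885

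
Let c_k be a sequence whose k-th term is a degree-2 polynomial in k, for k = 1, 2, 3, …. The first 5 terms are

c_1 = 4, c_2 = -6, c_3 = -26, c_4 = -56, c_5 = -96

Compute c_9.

1st diffs: -10, -20, -30, -40.
2nd diffs: -10, -10, -10 (constant).
So c_k = -5k^2 + 5k + 4.
Evaluating at k = 9 gives c_9 = -356.

-356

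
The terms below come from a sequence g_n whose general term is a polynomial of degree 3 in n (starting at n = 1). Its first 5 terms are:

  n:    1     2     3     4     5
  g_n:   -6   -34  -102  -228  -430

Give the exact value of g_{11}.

-4246

1st diffs: -28, -68, -126, -202.
2nd diffs: -40, -58, -76.
3rd diffs: -18, -18 (constant).
Newton forward-difference form: g_n = -6 + (-28)·C(n-1,1) + (-40)·C(n-1,2) + (-18)·C(n-1,3).
At n = 11: n-1 = 10, so g_{11} = -6 - 280 - 1800 - 2160 = -4246.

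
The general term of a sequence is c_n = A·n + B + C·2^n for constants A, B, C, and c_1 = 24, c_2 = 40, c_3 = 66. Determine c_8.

1336

The three given values yield: A + B + 2C = 24; 2A + B + 4C = 40; 3A + B + 8C = 66.
Subtracting the first from the second: A + 2C = 16.
Subtracting the second from the third: A + 4C = 26.
Solving: C = 5, A = 6, then B = 8.
So c_n = 6·n + 8 + 5·2^n; at n=8 this is 1336.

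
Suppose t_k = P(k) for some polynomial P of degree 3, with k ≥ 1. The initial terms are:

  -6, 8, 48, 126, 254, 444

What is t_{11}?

1st diffs: 14, 40, 78, 128, 190.
2nd diffs: 26, 38, 50, 62.
3rd diffs: 12, 12, 12 (constant).
Newton forward-difference form: t_k = -6 + 14·C(k-1,1) + 26·C(k-1,2) + 12·C(k-1,3).
At k = 11: k-1 = 10, so t_{11} = -6 + 140 + 1170 + 1440 = 2744.

2744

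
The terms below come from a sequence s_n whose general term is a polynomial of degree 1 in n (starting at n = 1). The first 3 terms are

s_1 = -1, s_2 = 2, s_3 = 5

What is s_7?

17

1st diffs: 3, 3 (constant).
So s_n = 3n - 4.
Evaluating at n = 7 gives s_7 = 17.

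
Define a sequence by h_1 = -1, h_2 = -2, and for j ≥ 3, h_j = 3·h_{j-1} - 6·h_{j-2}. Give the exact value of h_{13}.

14580

Step forward from the initial values:
h_3 = 0, h_4 = 12, h_5 = 36, …, h_{10} = 324, h_{11} = 6804, h_{12} = 18468, h_{13} = 14580.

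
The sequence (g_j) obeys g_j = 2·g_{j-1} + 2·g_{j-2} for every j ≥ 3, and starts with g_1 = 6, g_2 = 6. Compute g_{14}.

Iterate the recurrence:
g_3 = 24;  g_4 = 60;  g_5 = 168;  …;  g_{11} = 69504;  g_{12} = 189888;  g_{13} = 518784;  g_{14} = 1417344.

1417344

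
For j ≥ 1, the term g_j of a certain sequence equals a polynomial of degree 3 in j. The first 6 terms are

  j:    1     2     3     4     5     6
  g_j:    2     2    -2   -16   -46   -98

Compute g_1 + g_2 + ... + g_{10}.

1st diffs: 0, -4, -14, -30, -52.
2nd diffs: -4, -10, -16, -22.
3rd diffs: -6, -6, -6 (constant).
Newton forward-difference form: g_j = 2 + (-4)·C(j-1,2) + (-6)·C(j-1,3).
Continuing: -178, -292, -446, -646.
Summing j = 1..10 (10 terms) gives -1720.

-1720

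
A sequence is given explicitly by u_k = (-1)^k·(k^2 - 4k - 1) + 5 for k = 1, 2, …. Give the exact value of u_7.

-15

(-1)^7 = -1; k^2 - 4k - 1 at k=7 is 20; so u_7 = -15.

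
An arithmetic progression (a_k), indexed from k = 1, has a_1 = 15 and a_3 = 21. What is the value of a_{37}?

Common difference d = (21 - 15) / (3 - 1) = 3.
a_k = 15 + (k - 1)·3.
a_{37} = 15 + 36·3 = 123.

123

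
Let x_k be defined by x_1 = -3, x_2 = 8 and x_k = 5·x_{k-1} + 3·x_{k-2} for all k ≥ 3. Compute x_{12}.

x_3 = 31, x_4 = 179, x_5 = 988, x_6 = 5477, x_7 = 30349, x_8 = 168176, x_9 = 931927, x_{10} = 5164163, x_{11} = 28616596, x_{12} = 158575469.

158575469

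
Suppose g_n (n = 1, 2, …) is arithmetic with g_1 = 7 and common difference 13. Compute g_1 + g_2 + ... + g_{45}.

g_n = 7 + (n - 1)·13.
g_{45} = 579; S = 45·(7 + 579)/2 = 13185.

13185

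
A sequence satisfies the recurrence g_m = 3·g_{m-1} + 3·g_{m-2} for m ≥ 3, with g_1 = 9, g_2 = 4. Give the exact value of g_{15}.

Step forward from the initial values:
g_3 = 39, g_4 = 129, g_5 = 504, …, g_{12} = 5645619, g_{13} = 21404169, g_{14} = 81149364, g_{15} = 307660599.

307660599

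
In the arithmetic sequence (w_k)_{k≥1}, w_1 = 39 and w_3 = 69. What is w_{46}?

Common difference d = (69 - 39) / (3 - 1) = 15.
w_k = 39 + (k - 1)·15.
w_{46} = 39 + 45·15 = 714.

714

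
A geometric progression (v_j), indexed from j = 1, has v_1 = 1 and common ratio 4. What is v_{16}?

1073741824

v_j = 1·4^(j-1).
v_{16} = 1·4^15 = 1073741824.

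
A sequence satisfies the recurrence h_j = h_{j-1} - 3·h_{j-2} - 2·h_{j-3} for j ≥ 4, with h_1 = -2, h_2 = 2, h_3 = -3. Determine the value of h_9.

-167

Applying the relation repeatedly:
h_4 = -5  h_5 = 0  h_6 = 21  h_7 = 31  h_8 = -32  h_9 = -167.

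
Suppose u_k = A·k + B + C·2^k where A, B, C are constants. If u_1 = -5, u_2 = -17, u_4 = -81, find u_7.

-647

At k = 1, 2, 4: A + B + 2C = -5; 2A + B + 4C = -17; 4A + B + 16C = -81.
Subtracting the first from the second: A + 2C = -12.
Subtracting the second from the third: 2A + 12C = -64.
Solving: C = -5, A = -2, then B = 7.
Hence u_7 = -2·7 + 7 + (-5)·128 = -647.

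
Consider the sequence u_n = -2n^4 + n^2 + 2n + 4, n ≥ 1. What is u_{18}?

-209588

u_{18} = -2·18^4 + 1·18^2 + 2·18 + 4 = -209588.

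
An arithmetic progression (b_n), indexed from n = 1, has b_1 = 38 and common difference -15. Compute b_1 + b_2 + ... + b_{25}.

b_n = 38 + (n - 1)·(-15).
b_{25} = -322; S = 25·(38 + (-322))/2 = -3550.

-3550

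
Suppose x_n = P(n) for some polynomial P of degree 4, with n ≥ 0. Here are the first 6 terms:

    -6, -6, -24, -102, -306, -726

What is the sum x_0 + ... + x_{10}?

-27984

1st diffs: 0, -18, -78, -204, -420.
2nd diffs: -18, -60, -126, -216.
3rd diffs: -42, -66, -90.
4th diffs: -24, -24 (constant).
Newton forward-difference form: x_n = -6 + (-18)·C(n,2) + (-42)·C(n,3) + (-24)·C(n,4).
Continuing: …, -1476, -2694, -4542, -7206, …, x_{10} = -10896.
Summing n = 0..10 (11 terms) gives -27984.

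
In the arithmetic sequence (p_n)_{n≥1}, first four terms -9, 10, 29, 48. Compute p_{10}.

Common difference d = 19.
p_n = -9 + (n - 1)·19.
p_{10} = -9 + 9·19 = 162.

162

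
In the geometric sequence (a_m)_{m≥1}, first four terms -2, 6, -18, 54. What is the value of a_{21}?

-6973568802

Common ratio r = -3.
a_m = (-2)·(-3)^(m-1).
a_{21} = (-2)·(-3)^20 = -6973568802.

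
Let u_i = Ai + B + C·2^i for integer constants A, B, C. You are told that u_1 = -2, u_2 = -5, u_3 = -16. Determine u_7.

-476

Write the equations: A + B + 2C = -2; 2A + B + 4C = -5; 3A + B + 8C = -16.
Subtracting the first from the second: A + 2C = -3.
Subtracting the second from the third: A + 4C = -11.
Solving: C = -4, A = 5, then B = 1.
So u_i = 5·i + 1 + (-4)·2^i; at i=7 this is -476.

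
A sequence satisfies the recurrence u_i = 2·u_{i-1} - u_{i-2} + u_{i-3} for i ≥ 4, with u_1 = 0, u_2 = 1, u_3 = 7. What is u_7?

u_4 = 13, u_5 = 20, u_6 = 34, u_7 = 61.

61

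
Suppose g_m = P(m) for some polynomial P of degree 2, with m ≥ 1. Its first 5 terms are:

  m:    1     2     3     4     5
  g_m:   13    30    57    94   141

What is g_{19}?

1st diffs: 17, 27, 37, 47.
2nd diffs: 10, 10, 10 (constant).
Newton forward-difference form: g_m = 13 + 17·C(m-1,1) + 10·C(m-1,2).
At m = 19: m-1 = 18, so g_{19} = 13 + 306 + 1530 = 1849.

1849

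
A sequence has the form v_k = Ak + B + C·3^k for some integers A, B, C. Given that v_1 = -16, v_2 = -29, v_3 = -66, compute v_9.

The three given values yield: A + B + 3C = -16; 2A + B + 9C = -29; 3A + B + 27C = -66.
Subtracting the first from the second: A + 6C = -13.
Subtracting the second from the third: A + 18C = -37.
Solving: C = -2, A = -1, then B = -9.
Therefore v_9 = -9 + (-9) + (-2)·19683 = -39384.

-39384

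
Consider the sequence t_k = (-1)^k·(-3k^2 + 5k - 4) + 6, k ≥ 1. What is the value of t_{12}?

(-1)^12 = 1; -3k^2 + 5k - 4 at k=12 is -376; so t_{12} = -370.

-370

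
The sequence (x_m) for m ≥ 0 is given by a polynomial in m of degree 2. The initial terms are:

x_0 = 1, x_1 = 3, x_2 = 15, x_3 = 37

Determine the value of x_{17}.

1395

1st diffs: 2, 12, 22.
2nd diffs: 10, 10 (constant).
Newton forward-difference form: x_m = 1 + 2·C(m,1) + 10·C(m,2).
At m = 17: m = 17, so x_{17} = 1 + 34 + 1360 = 1395.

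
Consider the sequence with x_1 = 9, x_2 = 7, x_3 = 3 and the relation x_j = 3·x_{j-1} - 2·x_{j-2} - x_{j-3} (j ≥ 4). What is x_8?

Step forward from the initial values:
x_4 = -14, x_5 = -55, x_6 = -140, x_7 = -296, x_8 = -553.

-553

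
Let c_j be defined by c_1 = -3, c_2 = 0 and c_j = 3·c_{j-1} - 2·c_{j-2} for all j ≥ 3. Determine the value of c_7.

186

Applying the relation repeatedly:
c_3 = 6  c_4 = 18  c_5 = 42  c_6 = 90  c_7 = 186.
(Characteristic roots are 2 and 1.)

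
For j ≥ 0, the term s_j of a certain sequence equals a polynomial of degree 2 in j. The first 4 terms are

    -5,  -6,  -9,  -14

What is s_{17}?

1st diffs: -1, -3, -5.
2nd diffs: -2, -2 (constant).
Newton forward-difference form: s_j = -5 + (-1)·C(j,1) + (-2)·C(j,2).
At j = 17: j = 17, so s_{17} = -5 - 17 - 272 = -294.

-294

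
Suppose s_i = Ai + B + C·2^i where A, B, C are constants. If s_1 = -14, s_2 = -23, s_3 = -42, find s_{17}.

The three given values yield: A + B + 2C = -14; 2A + B + 4C = -23; 3A + B + 8C = -42.
Subtracting the first from the second: A + 2C = -9.
Subtracting the second from the third: A + 4C = -19.
Solving: C = -5, A = 1, then B = -5.
So s_i = 1·i + (-5) + (-5)·2^i; at i=17 this is -655348.

-655348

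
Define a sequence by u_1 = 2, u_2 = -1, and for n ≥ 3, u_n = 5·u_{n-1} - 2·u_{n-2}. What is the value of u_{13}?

Step forward from the initial values:
u_3 = -9; u_4 = -43; u_5 = -197; …; u_{10} = -389251; u_{11} = -1775589; u_{12} = -8099443; u_{13} = -36946037.

-36946037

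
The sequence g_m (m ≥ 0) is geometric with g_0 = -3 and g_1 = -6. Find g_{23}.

-25165824

Common ratio r = 2.
g_m = (-3)·2^(m-0).
g_{23} = (-3)·2^23 = -25165824.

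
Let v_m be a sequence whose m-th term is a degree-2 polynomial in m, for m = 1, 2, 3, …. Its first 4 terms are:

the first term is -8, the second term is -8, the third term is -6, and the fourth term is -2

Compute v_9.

48

1st diffs: 0, 2, 4.
2nd diffs: 2, 2 (constant).
Newton forward-difference form: v_m = -8 + 2·C(m-1,2).
At m = 9: m-1 = 8, so v_9 = -8 + 56 = 48.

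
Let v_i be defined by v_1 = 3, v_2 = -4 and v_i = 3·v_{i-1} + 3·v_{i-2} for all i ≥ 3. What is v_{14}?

-11865204

Compute successive terms:
v_3 = -3, v_4 = -21, v_5 = -72, …, v_{11} = -217728, v_{12} = -825471, v_{13} = -3129597, v_{14} = -11865204.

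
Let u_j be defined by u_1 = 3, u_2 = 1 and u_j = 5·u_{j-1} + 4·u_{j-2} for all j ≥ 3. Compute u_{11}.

Iterate the recurrence:
u_3 = 17  u_4 = 89  u_5 = 513  u_6 = 2921  u_7 = 16657  u_8 = 94969  u_9 = 541473  u_{10} = 3087241  u_{11} = 17602097.

17602097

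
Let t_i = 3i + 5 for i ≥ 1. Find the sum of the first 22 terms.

Over i = 1..22: Σi = 253.
Total = (3)·253 + (5)·22 = 869.

869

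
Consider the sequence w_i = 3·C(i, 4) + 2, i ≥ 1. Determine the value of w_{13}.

C(13, 4) = 715, so w_{13} = 2147.

2147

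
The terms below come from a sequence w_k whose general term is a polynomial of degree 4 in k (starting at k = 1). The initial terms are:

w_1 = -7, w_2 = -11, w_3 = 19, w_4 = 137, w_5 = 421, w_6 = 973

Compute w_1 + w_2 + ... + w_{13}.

78819

1st diffs: -4, 30, 118, 284, 552.
2nd diffs: 34, 88, 166, 268.
3rd diffs: 54, 78, 102.
4th diffs: 24, 24 (constant).
Newton forward-difference form: w_k = -7 + (-4)·C(k-1,1) + 34·C(k-1,2) + 54·C(k-1,3) + 24·C(k-1,4).
Continuing: …, 1919, 3409, 5617, 8741, …, w_{13} = 25949.
Summing k = 1..13 (13 terms) gives 78819.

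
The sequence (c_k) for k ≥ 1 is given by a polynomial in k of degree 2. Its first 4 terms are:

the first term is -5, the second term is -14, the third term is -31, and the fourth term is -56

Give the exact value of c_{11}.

-455

1st diffs: -9, -17, -25.
2nd diffs: -8, -8 (constant).
Newton forward-difference form: c_k = -5 + (-9)·C(k-1,1) + (-8)·C(k-1,2).
At k = 11: k-1 = 10, so c_{11} = -5 - 90 - 360 = -455.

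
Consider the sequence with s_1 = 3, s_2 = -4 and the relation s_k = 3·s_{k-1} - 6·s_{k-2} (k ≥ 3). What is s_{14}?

s_3 = -30, s_4 = -66, s_5 = -18, …, s_{11} = -32562, s_{12} = 486, s_{13} = 196830, s_{14} = 587574.

587574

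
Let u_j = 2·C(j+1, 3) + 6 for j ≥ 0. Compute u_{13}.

C(14, 3) = 364, so u_{13} = 734.

734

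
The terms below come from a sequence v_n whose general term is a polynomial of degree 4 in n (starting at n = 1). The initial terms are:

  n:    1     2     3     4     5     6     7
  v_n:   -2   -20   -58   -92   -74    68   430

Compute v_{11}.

1st diffs: -18, -38, -34, 18, 142, 362.
2nd diffs: -20, 4, 52, 124, 220.
3rd diffs: 24, 48, 72, 96.
4th diffs: 24, 24, 24 (constant).
Newton forward-difference form: v_n = -2 + (-18)·C(n-1,1) + (-20)·C(n-1,2) + 24·C(n-1,3) + 24·C(n-1,4).
At n = 11: n-1 = 10, so v_{11} = -2 - 180 - 900 + 2880 + 5040 = 6838.

6838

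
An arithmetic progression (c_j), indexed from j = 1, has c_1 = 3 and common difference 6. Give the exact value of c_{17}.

c_j = 3 + (j - 1)·6.
c_{17} = 3 + 16·6 = 99.

99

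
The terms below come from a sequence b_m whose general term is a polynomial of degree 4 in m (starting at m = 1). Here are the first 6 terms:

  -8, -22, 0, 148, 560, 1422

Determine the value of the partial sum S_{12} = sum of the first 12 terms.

1st diffs: -14, 22, 148, 412, 862.
2nd diffs: 36, 126, 264, 450.
3rd diffs: 90, 138, 186.
4th diffs: 48, 48 (constant).
So b_m = 2m^4 - 5m^3 - 2m^2 - 3m.
Continuing: …, 2968, 5480, 9288, 14770, …, b_{12} = 32508.
Summing m = 1..12 (12 terms) gives 89466.

89466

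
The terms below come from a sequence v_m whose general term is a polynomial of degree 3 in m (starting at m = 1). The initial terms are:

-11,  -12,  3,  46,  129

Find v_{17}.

8613

1st diffs: -1, 15, 43, 83.
2nd diffs: 16, 28, 40.
3rd diffs: 12, 12 (constant).
So v_m = 2m^3 - 4m^2 - 3m - 6.
Evaluating at m = 17 gives v_{17} = 8613.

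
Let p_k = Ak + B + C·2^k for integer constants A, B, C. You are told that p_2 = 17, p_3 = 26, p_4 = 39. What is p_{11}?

2106

At k = 2, 3, 4: 2A + B + 4C = 17; 3A + B + 8C = 26; 4A + B + 16C = 39.
Subtracting the first from the second: A + 4C = 9.
Subtracting the second from the third: A + 8C = 13.
Solving: C = 1, A = 5, then B = 3.
Therefore p_{11} = 55 + 3 + 1·2048 = 2106.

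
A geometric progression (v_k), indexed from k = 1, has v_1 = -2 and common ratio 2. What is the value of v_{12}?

-4096

v_k = (-2)·2^(k-1).
v_{12} = (-2)·2^11 = -4096.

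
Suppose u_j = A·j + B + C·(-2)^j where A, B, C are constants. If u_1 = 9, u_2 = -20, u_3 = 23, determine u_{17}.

524209

Write the equations: A + B - 2C = 9; 2A + B + 4C = -20; 3A + B - 8C = 23.
Subtracting the first from the second: A + 6C = -29.
Subtracting the second from the third: A - 12C = 43.
Solving: C = -4, A = -5, then B = 6.
Hence u_{17} = -5·17 + 6 + (-4)·(-131072) = 524209.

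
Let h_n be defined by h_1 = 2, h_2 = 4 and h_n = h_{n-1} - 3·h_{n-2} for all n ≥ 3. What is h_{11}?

568

Iterate the recurrence:
h_3 = -2;  h_4 = -14;  h_5 = -8;  h_6 = 34;  h_7 = 58;  h_8 = -44;  h_9 = -218;  h_{10} = -86;  h_{11} = 568.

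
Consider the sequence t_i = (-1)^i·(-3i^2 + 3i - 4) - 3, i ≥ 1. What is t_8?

(-1)^8 = 1; -3i^2 + 3i - 4 at i=8 is -172; so t_8 = -175.

-175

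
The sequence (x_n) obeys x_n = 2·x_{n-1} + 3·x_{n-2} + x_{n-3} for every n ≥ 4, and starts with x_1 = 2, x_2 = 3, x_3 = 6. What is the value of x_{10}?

x_4 = 23, x_5 = 67, x_6 = 209, x_7 = 642, x_8 = 1978, x_9 = 6091, x_{10} = 18758.

18758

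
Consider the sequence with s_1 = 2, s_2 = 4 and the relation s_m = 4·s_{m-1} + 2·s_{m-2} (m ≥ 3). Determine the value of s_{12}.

s_3 = 20; s_4 = 88; s_5 = 392; s_6 = 1744; s_7 = 7760; s_8 = 34528; s_9 = 153632; s_{10} = 683584; s_{11} = 3041600; s_{12} = 13533568.

13533568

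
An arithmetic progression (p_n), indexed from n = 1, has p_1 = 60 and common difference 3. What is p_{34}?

p_n = 60 + (n - 1)·3.
p_{34} = 60 + 33·3 = 159.

159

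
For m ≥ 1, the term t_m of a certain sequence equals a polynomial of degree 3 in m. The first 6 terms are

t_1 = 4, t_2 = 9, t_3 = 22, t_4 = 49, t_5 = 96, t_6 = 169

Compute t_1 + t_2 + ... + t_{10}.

2485

1st diffs: 5, 13, 27, 47, 73.
2nd diffs: 8, 14, 20, 26.
3rd diffs: 6, 6, 6 (constant).
So t_m = m^3 - 2m^2 + 4m + 1.
Continuing: 274, 417, 604, 841.
Summing m = 1..10 (10 terms) gives 2485.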